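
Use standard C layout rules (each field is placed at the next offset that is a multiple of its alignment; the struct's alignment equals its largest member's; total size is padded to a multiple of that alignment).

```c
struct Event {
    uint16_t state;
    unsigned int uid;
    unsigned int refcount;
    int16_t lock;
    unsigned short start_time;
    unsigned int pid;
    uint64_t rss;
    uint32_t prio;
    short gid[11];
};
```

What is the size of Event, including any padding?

64

0..2  state  (2B, 2-aligned)
2..4  -- padding (2B)
4..8  uid  (4B, 4-aligned)
8..12  refcount  (4B, 4-aligned)
12..14  lock  (2B, 2-aligned)
14..16  start_time  (2B, 2-aligned)
16..20  pid  (4B, 4-aligned)
20..24  -- padding (4B)
24..32  rss  (8B, 8-aligned)
32..36  prio  (4B, 4-aligned)
36..58  gid  (22B, 2-aligned)
58..64  -- tail padding (6B)
sizeof = 64, alignof = 8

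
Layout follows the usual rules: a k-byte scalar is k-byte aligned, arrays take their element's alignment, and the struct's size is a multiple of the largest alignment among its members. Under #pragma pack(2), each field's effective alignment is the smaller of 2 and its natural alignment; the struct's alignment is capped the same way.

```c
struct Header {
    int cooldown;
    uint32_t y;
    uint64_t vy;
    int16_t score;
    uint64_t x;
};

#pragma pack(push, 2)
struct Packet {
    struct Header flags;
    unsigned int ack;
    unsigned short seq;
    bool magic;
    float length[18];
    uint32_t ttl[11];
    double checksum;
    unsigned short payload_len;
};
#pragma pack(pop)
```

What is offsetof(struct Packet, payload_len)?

164

Header: cooldown at 0 (size 4, align 4) → ends 4; y at 4 (size 4, align 4) → ends 8; vy at 8 (size 8, align 8) → ends 16; score at 16 (size 2, align 2) → ends 18; pad 6 to align 8 for x; x at 24 (size 8, align 8) → ends 32; total 32 bytes, alignment 8
flags at 0 (size 32, align 2) → ends 32
ack at 32 (size 4, align 2) → ends 36
seq at 36 (size 2, align 2) → ends 38
magic at 38 (size 1, align 1) → ends 39
pad 1 to align 2 for length
length at 40 (size 72, align 2) → ends 112
ttl at 112 (size 44, align 2) → ends 156
checksum at 156 (size 8, align 2) → ends 164
payload_len at 164 (size 2, align 2) → ends 166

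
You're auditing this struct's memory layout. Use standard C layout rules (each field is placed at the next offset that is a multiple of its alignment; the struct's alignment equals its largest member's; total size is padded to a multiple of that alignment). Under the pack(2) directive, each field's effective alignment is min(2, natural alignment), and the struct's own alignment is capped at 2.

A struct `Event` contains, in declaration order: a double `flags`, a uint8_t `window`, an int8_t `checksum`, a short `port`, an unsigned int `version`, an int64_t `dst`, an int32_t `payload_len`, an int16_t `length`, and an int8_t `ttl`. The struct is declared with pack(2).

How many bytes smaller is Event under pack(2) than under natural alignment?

natural layout:
  flags at 0 (size 8, align 8) → ends 8
  window at 8 (size 1, align 1) → ends 9
  checksum at 9 (size 1, align 1) → ends 10
  port at 10 (size 2, align 2) → ends 12
  version at 12 (size 4, align 4) → ends 16
  dst at 16 (size 8, align 8) → ends 24
  payload_len at 24 (size 4, align 4) → ends 28
  length at 28 (size 2, align 2) → ends 30
  ttl at 30 (size 1, align 1) → ends 31
  tail pad 1 to reach multiple of 8
  total 32 bytes, alignment 8
packed(2) layout:
  flags at 0 (size 8, align 2) → ends 8
  window at 8 (size 1, align 1) → ends 9
  checksum at 9 (size 1, align 1) → ends 10
  port at 10 (size 2, align 2) → ends 12
  version at 12 (size 4, align 2) → ends 16
  dst at 16 (size 8, align 2) → ends 24
  payload_len at 24 (size 4, align 2) → ends 28
  length at 28 (size 2, align 2) → ends 30
  ttl at 30 (size 1, align 1) → ends 31
  tail pad 1 to reach multiple of 2
  total 32 bytes, alignment 2
32 − 32 = 0

0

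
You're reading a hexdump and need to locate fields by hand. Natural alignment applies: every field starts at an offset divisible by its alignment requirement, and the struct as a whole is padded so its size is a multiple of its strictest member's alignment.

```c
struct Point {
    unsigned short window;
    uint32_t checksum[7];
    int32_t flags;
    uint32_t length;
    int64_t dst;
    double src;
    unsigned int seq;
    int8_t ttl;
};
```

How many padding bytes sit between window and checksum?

@0: window [2B, align 2] → 2
+2 pad (align 4)
@4: checksum [28B, align 4] → 32

2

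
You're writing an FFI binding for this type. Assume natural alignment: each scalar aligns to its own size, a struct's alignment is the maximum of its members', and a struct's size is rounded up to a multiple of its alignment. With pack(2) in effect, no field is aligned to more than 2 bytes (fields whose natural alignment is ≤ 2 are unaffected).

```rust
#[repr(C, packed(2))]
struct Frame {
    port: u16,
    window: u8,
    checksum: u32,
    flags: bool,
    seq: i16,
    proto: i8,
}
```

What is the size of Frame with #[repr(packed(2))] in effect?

@0: port [2B, align 2] → 2
@2: window [1B, align 1] → 3
+1 pad (align 2)
@4: checksum [4B, align 2] → 8
@8: flags [1B, align 1] → 9
+1 pad (align 2)
@10: seq [2B, align 2] → 12
@12: proto [1B, align 1] → 13
+1 tail pad (align 2)
size 14, align 2

14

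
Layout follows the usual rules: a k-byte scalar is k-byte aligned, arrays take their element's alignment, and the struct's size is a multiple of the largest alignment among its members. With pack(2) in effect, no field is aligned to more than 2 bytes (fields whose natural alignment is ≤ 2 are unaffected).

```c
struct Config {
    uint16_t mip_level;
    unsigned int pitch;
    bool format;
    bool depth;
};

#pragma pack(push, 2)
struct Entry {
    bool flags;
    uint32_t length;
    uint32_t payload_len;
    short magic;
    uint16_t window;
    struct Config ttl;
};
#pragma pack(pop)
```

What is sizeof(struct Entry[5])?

Config: @0: mip_level [2B, align 2] → 2; +2 pad (align 4); @4: pitch [4B, align 4] → 8; @8: format [1B, align 1] → 9; @9: depth [1B, align 1] → 10; +2 tail pad (align 4); size 12, align 4
@0: flags [1B, align 1] → 1
+1 pad (align 2)
@2: length [4B, align 2] → 6
@6: payload_len [4B, align 2] → 10
@10: magic [2B, align 2] → 12
@12: window [2B, align 2] → 14
@14: ttl [12B, align 2] → 26
size 26, align 2
array of 5: 5 × 26 = 130

130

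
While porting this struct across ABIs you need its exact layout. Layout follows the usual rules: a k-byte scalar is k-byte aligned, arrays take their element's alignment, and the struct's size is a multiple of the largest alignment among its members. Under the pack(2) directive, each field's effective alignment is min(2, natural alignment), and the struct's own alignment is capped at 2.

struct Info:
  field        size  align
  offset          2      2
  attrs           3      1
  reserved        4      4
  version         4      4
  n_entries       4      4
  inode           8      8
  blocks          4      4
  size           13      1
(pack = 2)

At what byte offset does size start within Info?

30

offset at 0 (size 2, align 2) → ends 2
attrs at 2 (size 3, align 1) → ends 5
pad 1 to align 2 for reserved
reserved at 6 (size 4, align 2) → ends 10
version at 10 (size 4, align 2) → ends 14
n_entries at 14 (size 4, align 2) → ends 18
inode at 18 (size 8, align 2) → ends 26
blocks at 26 (size 4, align 2) → ends 30
size at 30 (size 13, align 1) → ends 43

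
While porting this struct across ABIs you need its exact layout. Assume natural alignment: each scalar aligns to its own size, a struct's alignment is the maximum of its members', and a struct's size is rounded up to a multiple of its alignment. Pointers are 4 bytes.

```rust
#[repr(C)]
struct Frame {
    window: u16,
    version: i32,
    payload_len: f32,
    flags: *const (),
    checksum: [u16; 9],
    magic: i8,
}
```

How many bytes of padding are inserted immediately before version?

2

0..2  window  (2B, 2-aligned)
2..4  -- padding (2B)
4..8  version  (4B, 4-aligned)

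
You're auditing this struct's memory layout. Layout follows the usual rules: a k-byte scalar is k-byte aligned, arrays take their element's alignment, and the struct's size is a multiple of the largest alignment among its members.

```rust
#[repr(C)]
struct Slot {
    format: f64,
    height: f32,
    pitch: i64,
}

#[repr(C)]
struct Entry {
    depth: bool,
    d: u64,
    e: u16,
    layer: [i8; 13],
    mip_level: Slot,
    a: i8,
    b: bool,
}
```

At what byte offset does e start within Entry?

Slot: @0: format [8B, align 8] → 8; @8: height [4B, align 4] → 12; +4 pad (align 8); @16: pitch [8B, align 8] → 24; size 24, align 8
@0: depth [1B, align 1] → 1
+7 pad (align 8)
@8: d [8B, align 8] → 16
@16: e [2B, align 2] → 18

16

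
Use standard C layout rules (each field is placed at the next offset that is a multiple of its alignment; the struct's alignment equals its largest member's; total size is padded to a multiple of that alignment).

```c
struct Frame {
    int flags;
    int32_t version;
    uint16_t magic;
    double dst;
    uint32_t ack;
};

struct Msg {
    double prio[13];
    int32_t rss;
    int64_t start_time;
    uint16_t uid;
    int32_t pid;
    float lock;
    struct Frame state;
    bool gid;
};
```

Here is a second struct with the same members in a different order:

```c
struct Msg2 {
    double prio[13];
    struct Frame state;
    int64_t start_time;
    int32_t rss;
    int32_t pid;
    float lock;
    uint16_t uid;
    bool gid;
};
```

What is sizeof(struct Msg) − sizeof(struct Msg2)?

Frame: flags at 0 (size 4, align 4) → ends 4; version at 4 (size 4, align 4) → ends 8; magic at 8 (size 2, align 2) → ends 10; pad 6 to align 8 for dst; dst at 16 (size 8, align 8) → ends 24; ack at 24 (size 4, align 4) → ends 28; tail pad 4 to reach multiple of 8; total 32 bytes, alignment 8
prio at 0 (size 104, align 8) → ends 104
rss at 104 (size 4, align 4) → ends 108
pad 4 to align 8 for start_time
start_time at 112 (size 8, align 8) → ends 120
uid at 120 (size 2, align 2) → ends 122
pad 2 to align 4 for pid
pid at 124 (size 4, align 4) → ends 128
lock at 128 (size 4, align 4) → ends 132
pad 4 to align 8 for state
state at 136 (size 32, align 8) → ends 168
gid at 168 (size 1, align 1) → ends 169
tail pad 7 to reach multiple of 8
total 176 bytes, alignment 8
— Msg2 —
prio at 0 (size 104, align 8) → ends 104
state at 104 (size 32, align 8) → ends 136
start_time at 136 (size 8, align 8) → ends 144
rss at 144 (size 4, align 4) → ends 148
pid at 148 (size 4, align 4) → ends 152
lock at 152 (size 4, align 4) → ends 156
uid at 156 (size 2, align 2) → ends 158
gid at 158 (size 1, align 1) → ends 159
tail pad 1 to reach multiple of 8
total 160 bytes, alignment 8
176 − 160 = 16

16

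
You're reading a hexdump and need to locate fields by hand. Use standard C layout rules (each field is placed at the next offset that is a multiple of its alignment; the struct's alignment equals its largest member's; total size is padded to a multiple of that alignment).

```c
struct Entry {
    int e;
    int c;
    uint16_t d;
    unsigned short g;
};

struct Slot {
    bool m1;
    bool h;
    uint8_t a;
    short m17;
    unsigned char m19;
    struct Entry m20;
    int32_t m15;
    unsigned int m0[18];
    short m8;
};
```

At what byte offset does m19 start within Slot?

Entry: @0: e [4B, align 4] → 4; @4: c [4B, align 4] → 8; @8: d [2B, align 2] → 10; @10: g [2B, align 2] → 12; size 12, align 4
@0: m1 [1B, align 1] → 1
@1: h [1B, align 1] → 2
@2: a [1B, align 1] → 3
+1 pad (align 2)
@4: m17 [2B, align 2] → 6
@6: m19 [1B, align 1] → 7

6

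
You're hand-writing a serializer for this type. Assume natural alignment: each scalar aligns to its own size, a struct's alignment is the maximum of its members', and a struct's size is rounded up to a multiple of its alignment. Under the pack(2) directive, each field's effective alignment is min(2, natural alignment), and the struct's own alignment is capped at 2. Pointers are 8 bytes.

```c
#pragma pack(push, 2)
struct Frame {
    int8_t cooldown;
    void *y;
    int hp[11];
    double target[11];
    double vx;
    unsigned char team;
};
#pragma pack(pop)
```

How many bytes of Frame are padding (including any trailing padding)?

cooldown at 0 (size 1, align 1) → ends 1
pad 1 to align 2 for y
y at 2 (size 8, align 2) → ends 10
hp at 10 (size 44, align 2) → ends 54
target at 54 (size 88, align 2) → ends 142
vx at 142 (size 8, align 2) → ends 150
team at 150 (size 1, align 1) → ends 151
tail pad 1 to reach multiple of 2
total 152 bytes, alignment 2
data bytes 150, size 152 → padding 2

2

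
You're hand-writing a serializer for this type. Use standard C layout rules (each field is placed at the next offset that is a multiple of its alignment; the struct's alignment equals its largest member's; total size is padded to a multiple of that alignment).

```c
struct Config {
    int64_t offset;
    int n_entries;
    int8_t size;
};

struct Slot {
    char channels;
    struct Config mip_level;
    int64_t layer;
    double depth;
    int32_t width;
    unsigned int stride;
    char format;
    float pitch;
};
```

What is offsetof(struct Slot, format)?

Config: 0..8  offset  (8B, 8-aligned); 8..12  n_entries  (4B, 4-aligned); 12..13  size  (1B, 1-aligned); 13..16  -- tail padding (3B); sizeof = 16, alignof = 8
0..1  channels  (1B, 1-aligned)
1..8  -- padding (7B)
8..24  mip_level  (16B, 8-aligned)
24..32  layer  (8B, 8-aligned)
32..40  depth  (8B, 8-aligned)
40..44  width  (4B, 4-aligned)
44..48  stride  (4B, 4-aligned)
48..49  format  (1B, 1-aligned)

48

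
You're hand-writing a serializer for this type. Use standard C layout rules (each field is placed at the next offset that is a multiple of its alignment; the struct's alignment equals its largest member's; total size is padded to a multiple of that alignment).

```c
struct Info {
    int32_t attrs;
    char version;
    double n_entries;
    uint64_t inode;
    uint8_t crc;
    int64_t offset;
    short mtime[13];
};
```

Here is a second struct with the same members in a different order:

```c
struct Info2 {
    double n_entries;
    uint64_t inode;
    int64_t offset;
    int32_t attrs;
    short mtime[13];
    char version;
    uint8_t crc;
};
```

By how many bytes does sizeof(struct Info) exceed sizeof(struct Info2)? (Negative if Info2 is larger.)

attrs at 0 (size 4, align 4) → ends 4
version at 4 (size 1, align 1) → ends 5
pad 3 to align 8 for n_entries
n_entries at 8 (size 8, align 8) → ends 16
inode at 16 (size 8, align 8) → ends 24
crc at 24 (size 1, align 1) → ends 25
pad 7 to align 8 for offset
offset at 32 (size 8, align 8) → ends 40
mtime at 40 (size 26, align 2) → ends 66
tail pad 6 to reach multiple of 8
total 72 bytes, alignment 8
— Info2 —
n_entries at 0 (size 8, align 8) → ends 8
inode at 8 (size 8, align 8) → ends 16
offset at 16 (size 8, align 8) → ends 24
attrs at 24 (size 4, align 4) → ends 28
mtime at 28 (size 26, align 2) → ends 54
version at 54 (size 1, align 1) → ends 55
crc at 55 (size 1, align 1) → ends 56
total 56 bytes, alignment 8
72 − 56 = 16

16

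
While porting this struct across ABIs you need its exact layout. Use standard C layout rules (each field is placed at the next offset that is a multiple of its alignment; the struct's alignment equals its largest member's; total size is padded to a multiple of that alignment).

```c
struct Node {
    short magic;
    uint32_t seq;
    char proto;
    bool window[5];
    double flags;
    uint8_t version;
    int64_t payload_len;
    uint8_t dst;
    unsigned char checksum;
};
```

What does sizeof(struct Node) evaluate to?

48

@0: magic [2B, align 2] → 2
+2 pad (align 4)
@4: seq [4B, align 4] → 8
@8: proto [1B, align 1] → 9
@9: window [5B, align 1] → 14
+2 pad (align 8)
@16: flags [8B, align 8] → 24
@24: version [1B, align 1] → 25
+7 pad (align 8)
@32: payload_len [8B, align 8] → 40
@40: dst [1B, align 1] → 41
@41: checksum [1B, align 1] → 42
+6 tail pad (align 8)
size 48, align 8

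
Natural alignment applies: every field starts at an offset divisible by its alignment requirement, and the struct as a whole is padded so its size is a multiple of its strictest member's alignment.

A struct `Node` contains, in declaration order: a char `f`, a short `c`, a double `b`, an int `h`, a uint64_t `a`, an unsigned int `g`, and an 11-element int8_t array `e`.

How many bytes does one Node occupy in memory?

0..1  f  (1B, 1-aligned)
1..2  -- padding (1B)
2..4  c  (2B, 2-aligned)
4..8  -- padding (4B)
8..16  b  (8B, 8-aligned)
16..20  h  (4B, 4-aligned)
20..24  -- padding (4B)
24..32  a  (8B, 8-aligned)
32..36  g  (4B, 4-aligned)
36..47  e  (11B, 1-aligned)
47..48  -- tail padding (1B)
sizeof = 48, alignof = 8

48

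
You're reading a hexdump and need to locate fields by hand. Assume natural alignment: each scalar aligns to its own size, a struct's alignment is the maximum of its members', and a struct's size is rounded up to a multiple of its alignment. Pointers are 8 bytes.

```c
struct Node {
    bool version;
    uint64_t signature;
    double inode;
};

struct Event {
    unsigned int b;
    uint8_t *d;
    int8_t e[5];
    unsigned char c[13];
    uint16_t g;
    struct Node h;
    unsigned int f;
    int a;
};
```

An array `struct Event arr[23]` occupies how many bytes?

1656

Node: version at 0 (size 1, align 1) → ends 1; pad 7 to align 8 for signature; signature at 8 (size 8, align 8) → ends 16; inode at 16 (size 8, align 8) → ends 24; total 24 bytes, alignment 8
b at 0 (size 4, align 4) → ends 4
pad 4 to align 8 for d
d at 8 (size 8, align 8) → ends 16
e at 16 (size 5, align 1) → ends 21
c at 21 (size 13, align 1) → ends 34
g at 34 (size 2, align 2) → ends 36
pad 4 to align 8 for h
h at 40 (size 24, align 8) → ends 64
f at 64 (size 4, align 4) → ends 68
a at 68 (size 4, align 4) → ends 72
total 72 bytes, alignment 8
array of 23: 23 × 72 = 1656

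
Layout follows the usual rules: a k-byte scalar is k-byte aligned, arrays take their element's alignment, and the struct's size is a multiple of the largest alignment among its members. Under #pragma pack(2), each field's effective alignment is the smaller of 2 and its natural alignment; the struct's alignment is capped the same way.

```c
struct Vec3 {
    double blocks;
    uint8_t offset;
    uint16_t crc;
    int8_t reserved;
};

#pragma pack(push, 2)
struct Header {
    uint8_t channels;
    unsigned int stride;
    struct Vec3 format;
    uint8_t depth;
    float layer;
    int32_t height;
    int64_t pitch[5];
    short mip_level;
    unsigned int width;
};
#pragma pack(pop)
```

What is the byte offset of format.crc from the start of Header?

Vec3: 0..8  blocks  (8B, 8-aligned); 8..9  offset  (1B, 1-aligned); 9..10  -- padding (1B); 10..12  crc  (2B, 2-aligned); 12..13  reserved  (1B, 1-aligned); 13..16  -- tail padding (3B); sizeof = 16, alignof = 8
0..1  channels  (1B, 1-aligned)
1..2  -- padding (1B)
2..6  stride  (4B, 2-aligned)
6..22  format  (16B, 2-aligned)
within Vec3: crc at 10
6 + 10 = 16

16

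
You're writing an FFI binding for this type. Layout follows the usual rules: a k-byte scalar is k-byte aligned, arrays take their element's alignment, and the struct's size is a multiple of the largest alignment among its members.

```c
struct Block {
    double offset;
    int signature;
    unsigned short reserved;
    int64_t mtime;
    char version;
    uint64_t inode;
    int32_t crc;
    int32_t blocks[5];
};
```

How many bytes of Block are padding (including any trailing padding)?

offset at 0 (size 8, align 8) → ends 8
signature at 8 (size 4, align 4) → ends 12
reserved at 12 (size 2, align 2) → ends 14
pad 2 to align 8 for mtime
mtime at 16 (size 8, align 8) → ends 24
version at 24 (size 1, align 1) → ends 25
pad 7 to align 8 for inode
inode at 32 (size 8, align 8) → ends 40
crc at 40 (size 4, align 4) → ends 44
blocks at 44 (size 20, align 4) → ends 64
total 64 bytes, alignment 8
data bytes 55, size 64 → padding 9

9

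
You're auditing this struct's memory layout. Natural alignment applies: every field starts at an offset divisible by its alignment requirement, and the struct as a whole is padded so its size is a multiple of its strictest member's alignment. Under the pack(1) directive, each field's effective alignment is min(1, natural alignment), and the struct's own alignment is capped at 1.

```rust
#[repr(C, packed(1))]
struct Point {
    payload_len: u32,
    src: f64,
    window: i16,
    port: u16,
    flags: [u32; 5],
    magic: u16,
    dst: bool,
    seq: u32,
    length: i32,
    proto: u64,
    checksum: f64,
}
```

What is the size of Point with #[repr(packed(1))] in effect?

0..4  payload_len  (4B, 1-aligned)
4..12  src  (8B, 1-aligned)
12..14  window  (2B, 1-aligned)
14..16  port  (2B, 1-aligned)
16..36  flags  (20B, 1-aligned)
36..38  magic  (2B, 1-aligned)
38..39  dst  (1B, 1-aligned)
39..43  seq  (4B, 1-aligned)
43..47  length  (4B, 1-aligned)
47..55  proto  (8B, 1-aligned)
55..63  checksum  (8B, 1-aligned)
sizeof = 63, alignof = 1

63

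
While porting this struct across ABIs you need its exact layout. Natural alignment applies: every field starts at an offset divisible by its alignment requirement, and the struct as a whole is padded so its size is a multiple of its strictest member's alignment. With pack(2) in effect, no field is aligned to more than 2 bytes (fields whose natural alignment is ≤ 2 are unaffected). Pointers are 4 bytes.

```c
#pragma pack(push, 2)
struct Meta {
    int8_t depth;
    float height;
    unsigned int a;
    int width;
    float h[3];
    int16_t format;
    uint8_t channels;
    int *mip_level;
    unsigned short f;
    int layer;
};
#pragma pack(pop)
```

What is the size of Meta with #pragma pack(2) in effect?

40

@0: depth [1B, align 1] → 1
+1 pad (align 2)
@2: height [4B, align 2] → 6
@6: a [4B, align 2] → 10
@10: width [4B, align 2] → 14
@14: h [12B, align 2] → 26
@26: format [2B, align 2] → 28
@28: channels [1B, align 1] → 29
+1 pad (align 2)
@30: mip_level [4B, align 2] → 34
@34: f [2B, align 2] → 36
@36: layer [4B, align 2] → 40
size 40, align 2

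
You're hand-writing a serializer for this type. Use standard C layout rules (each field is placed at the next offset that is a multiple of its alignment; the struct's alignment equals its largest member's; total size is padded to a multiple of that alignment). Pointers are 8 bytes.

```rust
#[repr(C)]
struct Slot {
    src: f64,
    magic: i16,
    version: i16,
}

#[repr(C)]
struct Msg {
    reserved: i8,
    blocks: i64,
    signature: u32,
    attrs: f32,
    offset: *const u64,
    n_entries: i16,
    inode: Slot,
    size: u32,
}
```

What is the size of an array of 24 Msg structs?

Slot: 0..8  src  (8B, 8-aligned); 8..10  magic  (2B, 2-aligned); 10..12  version  (2B, 2-aligned); 12..16  -- tail padding (4B); sizeof = 16, alignof = 8
0..1  reserved  (1B, 1-aligned)
1..8  -- padding (7B)
8..16  blocks  (8B, 8-aligned)
16..20  signature  (4B, 4-aligned)
20..24  attrs  (4B, 4-aligned)
24..32  offset  (8B, 8-aligned)
32..34  n_entries  (2B, 2-aligned)
34..40  -- padding (6B)
40..56  inode  (16B, 8-aligned)
56..60  size  (4B, 4-aligned)
60..64  -- tail padding (4B)
sizeof = 64, alignof = 8
array of 24: 24 × 64 = 1536

1536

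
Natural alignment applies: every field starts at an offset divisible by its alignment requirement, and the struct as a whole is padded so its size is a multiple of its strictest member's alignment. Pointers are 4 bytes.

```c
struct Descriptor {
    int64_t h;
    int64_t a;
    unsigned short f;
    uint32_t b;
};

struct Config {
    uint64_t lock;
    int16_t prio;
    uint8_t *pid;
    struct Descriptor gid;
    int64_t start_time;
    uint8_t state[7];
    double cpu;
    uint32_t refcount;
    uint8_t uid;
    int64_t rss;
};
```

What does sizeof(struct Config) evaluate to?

80

Descriptor: @0: h [8B, align 8] → 8; @8: a [8B, align 8] → 16; @16: f [2B, align 2] → 18; +2 pad (align 4); @20: b [4B, align 4] → 24; size 24, align 8
@0: lock [8B, align 8] → 8
@8: prio [2B, align 2] → 10
+2 pad (align 4)
@12: pid [4B, align 4] → 16
@16: gid [24B, align 8] → 40
@40: start_time [8B, align 8] → 48
@48: state [7B, align 1] → 55
+1 pad (align 8)
@56: cpu [8B, align 8] → 64
@64: refcount [4B, align 4] → 68
@68: uid [1B, align 1] → 69
+3 pad (align 8)
@72: rss [8B, align 8] → 80
size 80, align 8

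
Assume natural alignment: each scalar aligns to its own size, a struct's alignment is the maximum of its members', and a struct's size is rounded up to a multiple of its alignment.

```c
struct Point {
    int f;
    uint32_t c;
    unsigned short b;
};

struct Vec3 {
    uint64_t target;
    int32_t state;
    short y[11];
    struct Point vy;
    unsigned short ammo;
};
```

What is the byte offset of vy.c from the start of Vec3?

40

Point: 0..4  f  (4B, 4-aligned); 4..8  c  (4B, 4-aligned); 8..10  b  (2B, 2-aligned); 10..12  -- tail padding (2B); sizeof = 12, alignof = 4
0..8  target  (8B, 8-aligned)
8..12  state  (4B, 4-aligned)
12..34  y  (22B, 2-aligned)
34..36  -- padding (2B)
36..48  vy  (12B, 4-aligned)
within Point: c at 4
36 + 4 = 40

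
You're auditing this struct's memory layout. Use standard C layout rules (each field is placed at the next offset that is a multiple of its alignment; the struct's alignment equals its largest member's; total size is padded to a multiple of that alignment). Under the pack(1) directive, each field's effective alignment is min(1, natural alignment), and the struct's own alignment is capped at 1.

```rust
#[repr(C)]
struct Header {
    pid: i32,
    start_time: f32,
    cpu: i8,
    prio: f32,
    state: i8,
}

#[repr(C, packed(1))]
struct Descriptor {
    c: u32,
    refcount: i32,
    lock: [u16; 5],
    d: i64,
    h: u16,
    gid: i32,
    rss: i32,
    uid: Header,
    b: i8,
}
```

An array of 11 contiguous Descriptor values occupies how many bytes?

Header: @0: pid [4B, align 4] → 4; @4: start_time [4B, align 4] → 8; @8: cpu [1B, align 1] → 9; +3 pad (align 4); @12: prio [4B, align 4] → 16; @16: state [1B, align 1] → 17; +3 tail pad (align 4); size 20, align 4
@0: c [4B, align 1] → 4
@4: refcount [4B, align 1] → 8
@8: lock [10B, align 1] → 18
@18: d [8B, align 1] → 26
@26: h [2B, align 1] → 28
@28: gid [4B, align 1] → 32
@32: rss [4B, align 1] → 36
@36: uid [20B, align 1] → 56
@56: b [1B, align 1] → 57
size 57, align 1
array of 11: 11 × 57 = 627

627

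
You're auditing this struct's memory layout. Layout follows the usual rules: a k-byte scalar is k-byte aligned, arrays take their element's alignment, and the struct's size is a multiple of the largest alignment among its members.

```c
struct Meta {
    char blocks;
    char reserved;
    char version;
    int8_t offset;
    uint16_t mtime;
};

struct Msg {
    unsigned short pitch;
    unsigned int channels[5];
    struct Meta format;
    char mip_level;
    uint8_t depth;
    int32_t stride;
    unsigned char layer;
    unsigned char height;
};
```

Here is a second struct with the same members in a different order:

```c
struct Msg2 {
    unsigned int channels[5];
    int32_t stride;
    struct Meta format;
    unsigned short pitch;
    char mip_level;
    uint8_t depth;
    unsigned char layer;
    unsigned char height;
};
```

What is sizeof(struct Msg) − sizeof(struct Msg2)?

4

Meta: blocks at 0 (size 1, align 1) → ends 1; reserved at 1 (size 1, align 1) → ends 2; version at 2 (size 1, align 1) → ends 3; offset at 3 (size 1, align 1) → ends 4; mtime at 4 (size 2, align 2) → ends 6; total 6 bytes, alignment 2
pitch at 0 (size 2, align 2) → ends 2
pad 2 to align 4 for channels
channels at 4 (size 20, align 4) → ends 24
format at 24 (size 6, align 2) → ends 30
mip_level at 30 (size 1, align 1) → ends 31
depth at 31 (size 1, align 1) → ends 32
stride at 32 (size 4, align 4) → ends 36
layer at 36 (size 1, align 1) → ends 37
height at 37 (size 1, align 1) → ends 38
tail pad 2 to reach multiple of 4
total 40 bytes, alignment 4
— Msg2 —
channels at 0 (size 20, align 4) → ends 20
stride at 20 (size 4, align 4) → ends 24
format at 24 (size 6, align 2) → ends 30
pitch at 30 (size 2, align 2) → ends 32
mip_level at 32 (size 1, align 1) → ends 33
depth at 33 (size 1, align 1) → ends 34
layer at 34 (size 1, align 1) → ends 35
height at 35 (size 1, align 1) → ends 36
total 36 bytes, alignment 4
40 − 36 = 4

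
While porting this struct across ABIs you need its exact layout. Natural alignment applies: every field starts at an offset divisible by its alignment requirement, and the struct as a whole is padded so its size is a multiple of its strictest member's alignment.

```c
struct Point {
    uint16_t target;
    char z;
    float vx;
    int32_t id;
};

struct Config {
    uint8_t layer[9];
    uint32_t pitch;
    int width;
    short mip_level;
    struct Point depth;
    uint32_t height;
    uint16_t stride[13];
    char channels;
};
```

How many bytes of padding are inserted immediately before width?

Point: @0: target [2B, align 2] → 2; @2: z [1B, align 1] → 3; +1 pad (align 4); @4: vx [4B, align 4] → 8; @8: id [4B, align 4] → 12; size 12, align 4
@0: layer [9B, align 1] → 9
+3 pad (align 4)
@12: pitch [4B, align 4] → 16
@16: width [4B, align 4] → 20

0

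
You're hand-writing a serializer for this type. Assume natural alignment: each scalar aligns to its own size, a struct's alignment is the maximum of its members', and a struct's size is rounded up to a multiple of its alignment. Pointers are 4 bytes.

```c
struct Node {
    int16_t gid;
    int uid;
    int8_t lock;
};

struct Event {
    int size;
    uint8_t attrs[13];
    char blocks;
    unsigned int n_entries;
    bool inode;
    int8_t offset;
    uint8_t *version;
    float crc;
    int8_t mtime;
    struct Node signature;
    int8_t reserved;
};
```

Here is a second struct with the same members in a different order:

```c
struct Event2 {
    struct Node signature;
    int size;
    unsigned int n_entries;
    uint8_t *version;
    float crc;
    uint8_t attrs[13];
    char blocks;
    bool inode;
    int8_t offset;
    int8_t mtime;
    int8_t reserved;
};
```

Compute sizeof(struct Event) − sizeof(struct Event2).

8

Node: @0: gid [2B, align 2] → 2; +2 pad (align 4); @4: uid [4B, align 4] → 8; @8: lock [1B, align 1] → 9; +3 tail pad (align 4); size 12, align 4
@0: size [4B, align 4] → 4
@4: attrs [13B, align 1] → 17
@17: blocks [1B, align 1] → 18
+2 pad (align 4)
@20: n_entries [4B, align 4] → 24
@24: inode [1B, align 1] → 25
@25: offset [1B, align 1] → 26
+2 pad (align 4)
@28: version [4B, align 4] → 32
@32: crc [4B, align 4] → 36
@36: mtime [1B, align 1] → 37
+3 pad (align 4)
@40: signature [12B, align 4] → 52
@52: reserved [1B, align 1] → 53
+3 tail pad (align 4)
size 56, align 4
— Event2 —
@0: signature [12B, align 4] → 12
@12: size [4B, align 4] → 16
@16: n_entries [4B, align 4] → 20
@20: version [4B, align 4] → 24
@24: crc [4B, align 4] → 28
@28: attrs [13B, align 1] → 41
@41: blocks [1B, align 1] → 42
@42: inode [1B, align 1] → 43
@43: offset [1B, align 1] → 44
@44: mtime [1B, align 1] → 45
@45: reserved [1B, align 1] → 46
+2 tail pad (align 4)
size 48, align 4
56 − 48 = 8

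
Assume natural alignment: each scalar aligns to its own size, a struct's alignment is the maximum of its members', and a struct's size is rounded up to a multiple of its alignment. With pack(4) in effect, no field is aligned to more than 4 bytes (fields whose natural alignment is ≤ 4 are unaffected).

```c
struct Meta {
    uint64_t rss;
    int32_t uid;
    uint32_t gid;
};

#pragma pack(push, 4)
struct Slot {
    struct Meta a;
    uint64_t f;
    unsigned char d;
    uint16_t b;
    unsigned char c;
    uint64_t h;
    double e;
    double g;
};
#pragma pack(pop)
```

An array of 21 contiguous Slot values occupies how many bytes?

Meta: @0: rss [8B, align 8] → 8; @8: uid [4B, align 4] → 12; @12: gid [4B, align 4] → 16; size 16, align 8
@0: a [16B, align 4] → 16
@16: f [8B, align 4] → 24
@24: d [1B, align 1] → 25
+1 pad (align 2)
@26: b [2B, align 2] → 28
@28: c [1B, align 1] → 29
+3 pad (align 4)
@32: h [8B, align 4] → 40
@40: e [8B, align 4] → 48
@48: g [8B, align 4] → 56
size 56, align 4
array of 21: 21 × 56 = 1176

1176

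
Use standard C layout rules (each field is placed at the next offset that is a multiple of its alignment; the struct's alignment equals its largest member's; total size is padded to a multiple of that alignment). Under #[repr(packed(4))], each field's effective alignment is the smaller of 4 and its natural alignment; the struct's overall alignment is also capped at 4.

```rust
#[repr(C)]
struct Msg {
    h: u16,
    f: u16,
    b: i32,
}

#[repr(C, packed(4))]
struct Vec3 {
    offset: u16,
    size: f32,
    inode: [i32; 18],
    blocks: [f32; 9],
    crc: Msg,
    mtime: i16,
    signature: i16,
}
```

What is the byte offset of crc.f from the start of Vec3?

118

Msg: @0: h [2B, align 2] → 2; @2: f [2B, align 2] → 4; @4: b [4B, align 4] → 8; size 8, align 4
@0: offset [2B, align 2] → 2
+2 pad (align 4)
@4: size [4B, align 4] → 8
@8: inode [72B, align 4] → 80
@80: blocks [36B, align 4] → 116
@116: crc [8B, align 4] → 124
within Msg: f at 2
116 + 2 = 118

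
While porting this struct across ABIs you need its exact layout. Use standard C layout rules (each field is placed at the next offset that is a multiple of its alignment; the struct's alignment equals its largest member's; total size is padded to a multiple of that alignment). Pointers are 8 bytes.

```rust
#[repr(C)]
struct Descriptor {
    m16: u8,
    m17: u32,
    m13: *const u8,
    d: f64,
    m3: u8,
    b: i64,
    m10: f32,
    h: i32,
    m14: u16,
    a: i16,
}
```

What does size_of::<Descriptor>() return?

56 bytes

@0: m16 [1B, align 1] → 1
+3 pad (align 4)
@4: m17 [4B, align 4] → 8
@8: m13 [8B, align 8] → 16
@16: d [8B, align 8] → 24
@24: m3 [1B, align 1] → 25
+7 pad (align 8)
@32: b [8B, align 8] → 40
@40: m10 [4B, align 4] → 44
@44: h [4B, align 4] → 48
@48: m14 [2B, align 2] → 50
@50: a [2B, align 2] → 52
+4 tail pad (align 8)
size 56, align 8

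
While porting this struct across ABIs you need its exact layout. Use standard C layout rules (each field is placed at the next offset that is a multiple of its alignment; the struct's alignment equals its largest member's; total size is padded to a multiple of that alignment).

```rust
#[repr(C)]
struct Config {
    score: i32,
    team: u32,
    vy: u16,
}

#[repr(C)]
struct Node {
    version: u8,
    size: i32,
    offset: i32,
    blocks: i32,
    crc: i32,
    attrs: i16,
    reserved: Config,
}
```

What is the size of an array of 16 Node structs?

Config: 0..4  score  (4B, 4-aligned); 4..8  team  (4B, 4-aligned); 8..10  vy  (2B, 2-aligned); 10..12  -- tail padding (2B); sizeof = 12, alignof = 4
0..1  version  (1B, 1-aligned)
1..4  -- padding (3B)
4..8  size  (4B, 4-aligned)
8..12  offset  (4B, 4-aligned)
12..16  blocks  (4B, 4-aligned)
16..20  crc  (4B, 4-aligned)
20..22  attrs  (2B, 2-aligned)
22..24  -- padding (2B)
24..36  reserved  (12B, 4-aligned)
sizeof = 36, alignof = 4
array of 16: 16 × 36 = 576

576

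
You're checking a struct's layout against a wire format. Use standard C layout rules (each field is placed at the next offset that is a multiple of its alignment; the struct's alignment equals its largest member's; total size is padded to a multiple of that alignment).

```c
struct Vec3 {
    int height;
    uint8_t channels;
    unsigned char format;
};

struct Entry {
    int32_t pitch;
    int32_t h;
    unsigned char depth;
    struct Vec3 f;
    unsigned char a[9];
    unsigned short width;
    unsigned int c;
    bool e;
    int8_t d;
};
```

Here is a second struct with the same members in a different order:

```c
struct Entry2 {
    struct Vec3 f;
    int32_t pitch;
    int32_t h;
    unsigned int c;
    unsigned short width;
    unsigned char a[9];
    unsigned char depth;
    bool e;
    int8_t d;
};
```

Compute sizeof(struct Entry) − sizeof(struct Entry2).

Vec3: @0: height [4B, align 4] → 4; @4: channels [1B, align 1] → 5; @5: format [1B, align 1] → 6; +2 tail pad (align 4); size 8, align 4
@0: pitch [4B, align 4] → 4
@4: h [4B, align 4] → 8
@8: depth [1B, align 1] → 9
+3 pad (align 4)
@12: f [8B, align 4] → 20
@20: a [9B, align 1] → 29
+1 pad (align 2)
@30: width [2B, align 2] → 32
@32: c [4B, align 4] → 36
@36: e [1B, align 1] → 37
@37: d [1B, align 1] → 38
+2 tail pad (align 4)
size 40, align 4
— Entry2 —
@0: f [8B, align 4] → 8
@8: pitch [4B, align 4] → 12
@12: h [4B, align 4] → 16
@16: c [4B, align 4] → 20
@20: width [2B, align 2] → 22
@22: a [9B, align 1] → 31
@31: depth [1B, align 1] → 32
@32: e [1B, align 1] → 33
@33: d [1B, align 1] → 34
+2 tail pad (align 4)
size 36, align 4
40 − 36 = 4

4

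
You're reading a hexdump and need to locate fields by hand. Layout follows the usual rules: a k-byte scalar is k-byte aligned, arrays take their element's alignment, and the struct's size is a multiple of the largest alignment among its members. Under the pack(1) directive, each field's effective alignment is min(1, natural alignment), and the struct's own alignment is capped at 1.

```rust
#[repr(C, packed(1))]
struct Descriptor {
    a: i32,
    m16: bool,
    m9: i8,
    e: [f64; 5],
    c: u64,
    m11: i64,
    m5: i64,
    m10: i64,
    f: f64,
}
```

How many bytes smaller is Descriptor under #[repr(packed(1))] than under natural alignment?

natural layout:
  0..4  a  (4B, 4-aligned)
  4..5  m16  (1B, 1-aligned)
  5..6  m9  (1B, 1-aligned)
  6..8  -- padding (2B)
  8..48  e  (40B, 8-aligned)
  48..56  c  (8B, 8-aligned)
  56..64  m11  (8B, 8-aligned)
  64..72  m5  (8B, 8-aligned)
  72..80  m10  (8B, 8-aligned)
  80..88  f  (8B, 8-aligned)
  sizeof = 88, alignof = 8
packed(1) layout:
  0..4  a  (4B, 1-aligned)
  4..5  m16  (1B, 1-aligned)
  5..6  m9  (1B, 1-aligned)
  6..46  e  (40B, 1-aligned)
  46..54  c  (8B, 1-aligned)
  54..62  m11  (8B, 1-aligned)
  62..70  m5  (8B, 1-aligned)
  70..78  m10  (8B, 1-aligned)
  78..86  f  (8B, 1-aligned)
  sizeof = 86, alignof = 1
88 − 86 = 2

2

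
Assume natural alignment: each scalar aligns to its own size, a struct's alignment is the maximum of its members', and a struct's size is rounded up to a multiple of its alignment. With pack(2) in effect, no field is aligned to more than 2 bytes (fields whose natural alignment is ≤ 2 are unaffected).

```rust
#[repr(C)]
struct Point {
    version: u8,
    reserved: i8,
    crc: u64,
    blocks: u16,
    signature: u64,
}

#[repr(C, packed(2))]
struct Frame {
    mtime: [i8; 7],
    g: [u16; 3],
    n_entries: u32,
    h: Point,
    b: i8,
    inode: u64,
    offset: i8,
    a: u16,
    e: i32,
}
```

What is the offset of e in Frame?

Point: @0: version [1B, align 1] → 1; @1: reserved [1B, align 1] → 2; +6 pad (align 8); @8: crc [8B, align 8] → 16; @16: blocks [2B, align 2] → 18; +6 pad (align 8); @24: signature [8B, align 8] → 32; size 32, align 8
@0: mtime [7B, align 1] → 7
+1 pad (align 2)
@8: g [6B, align 2] → 14
@14: n_entries [4B, align 2] → 18
@18: h [32B, align 2] → 50
@50: b [1B, align 1] → 51
+1 pad (align 2)
@52: inode [8B, align 2] → 60
@60: offset [1B, align 1] → 61
+1 pad (align 2)
@62: a [2B, align 2] → 64
@64: e [4B, align 2] → 68

64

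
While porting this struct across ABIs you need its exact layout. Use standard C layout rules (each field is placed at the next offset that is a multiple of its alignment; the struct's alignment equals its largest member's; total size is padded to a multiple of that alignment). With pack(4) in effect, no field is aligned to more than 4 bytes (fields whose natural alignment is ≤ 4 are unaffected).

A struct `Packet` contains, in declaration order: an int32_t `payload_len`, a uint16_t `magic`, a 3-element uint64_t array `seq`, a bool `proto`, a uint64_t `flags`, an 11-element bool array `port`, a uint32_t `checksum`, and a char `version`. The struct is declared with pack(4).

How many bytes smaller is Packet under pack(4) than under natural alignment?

8

natural layout:
  @0: payload_len [4B, align 4] → 4
  @4: magic [2B, align 2] → 6
  +2 pad (align 8)
  @8: seq [24B, align 8] → 32
  @32: proto [1B, align 1] → 33
  +7 pad (align 8)
  @40: flags [8B, align 8] → 48
  @48: port [11B, align 1] → 59
  +1 pad (align 4)
  @60: checksum [4B, align 4] → 64
  @64: version [1B, align 1] → 65
  +7 tail pad (align 8)
  size 72, align 8
packed(4) layout:
  @0: payload_len [4B, align 4] → 4
  @4: magic [2B, align 2] → 6
  +2 pad (align 4)
  @8: seq [24B, align 4] → 32
  @32: proto [1B, align 1] → 33
  +3 pad (align 4)
  @36: flags [8B, align 4] → 44
  @44: port [11B, align 1] → 55
  +1 pad (align 4)
  @56: checksum [4B, align 4] → 60
  @60: version [1B, align 1] → 61
  +3 tail pad (align 4)
  size 64, align 4
72 − 64 = 8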